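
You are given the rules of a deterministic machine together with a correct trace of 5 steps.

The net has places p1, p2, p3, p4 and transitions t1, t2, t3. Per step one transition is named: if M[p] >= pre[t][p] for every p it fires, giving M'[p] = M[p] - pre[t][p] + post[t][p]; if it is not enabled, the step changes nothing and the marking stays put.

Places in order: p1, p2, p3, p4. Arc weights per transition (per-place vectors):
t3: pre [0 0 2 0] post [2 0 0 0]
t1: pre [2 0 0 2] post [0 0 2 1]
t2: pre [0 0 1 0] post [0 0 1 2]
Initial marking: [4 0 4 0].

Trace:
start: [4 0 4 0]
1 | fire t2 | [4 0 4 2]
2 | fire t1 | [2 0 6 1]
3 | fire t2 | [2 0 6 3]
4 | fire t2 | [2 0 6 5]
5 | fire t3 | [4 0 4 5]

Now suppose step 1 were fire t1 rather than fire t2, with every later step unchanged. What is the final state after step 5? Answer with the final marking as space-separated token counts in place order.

6 0 2 4

(re-executing from step 1 with the substitution; state before step 1: [4 0 4 0])
1 | fire t1 | [4 0 4 0]
2 | fire t1 | [4 0 4 0]
3 | fire t2 | [4 0 4 2]
4 | fire t2 | [4 0 4 4]
5 | fire t3 | [6 0 2 4]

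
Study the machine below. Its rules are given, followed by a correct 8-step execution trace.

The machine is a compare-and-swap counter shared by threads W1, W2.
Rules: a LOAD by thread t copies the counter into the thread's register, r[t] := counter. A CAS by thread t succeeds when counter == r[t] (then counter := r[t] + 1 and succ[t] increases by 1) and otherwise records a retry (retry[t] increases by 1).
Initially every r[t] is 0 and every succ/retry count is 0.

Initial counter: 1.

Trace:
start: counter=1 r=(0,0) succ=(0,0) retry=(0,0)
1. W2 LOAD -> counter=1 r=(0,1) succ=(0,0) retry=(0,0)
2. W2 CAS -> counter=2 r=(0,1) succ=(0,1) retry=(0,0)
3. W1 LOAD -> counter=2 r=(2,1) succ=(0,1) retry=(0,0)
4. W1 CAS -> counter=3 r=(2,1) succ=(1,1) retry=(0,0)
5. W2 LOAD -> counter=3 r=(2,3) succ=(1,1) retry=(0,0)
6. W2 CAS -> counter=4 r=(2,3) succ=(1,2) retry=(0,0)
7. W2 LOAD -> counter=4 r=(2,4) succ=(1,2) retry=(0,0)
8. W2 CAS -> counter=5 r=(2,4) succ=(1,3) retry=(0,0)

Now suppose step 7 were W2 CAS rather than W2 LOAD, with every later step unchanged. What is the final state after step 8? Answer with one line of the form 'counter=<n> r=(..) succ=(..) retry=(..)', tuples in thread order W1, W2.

counter=4 r=(2,3) succ=(1,2) retry=(0,2)

(re-executing from step 7 with the substitution; state before step 7: counter=4 r=(2,3) succ=(1,2) retry=(0,0))
7. W2 CAS -> counter=4 r=(2,3) succ=(1,2) retry=(0,1)
8. W2 CAS -> counter=4 r=(2,3) succ=(1,2) retry=(0,2)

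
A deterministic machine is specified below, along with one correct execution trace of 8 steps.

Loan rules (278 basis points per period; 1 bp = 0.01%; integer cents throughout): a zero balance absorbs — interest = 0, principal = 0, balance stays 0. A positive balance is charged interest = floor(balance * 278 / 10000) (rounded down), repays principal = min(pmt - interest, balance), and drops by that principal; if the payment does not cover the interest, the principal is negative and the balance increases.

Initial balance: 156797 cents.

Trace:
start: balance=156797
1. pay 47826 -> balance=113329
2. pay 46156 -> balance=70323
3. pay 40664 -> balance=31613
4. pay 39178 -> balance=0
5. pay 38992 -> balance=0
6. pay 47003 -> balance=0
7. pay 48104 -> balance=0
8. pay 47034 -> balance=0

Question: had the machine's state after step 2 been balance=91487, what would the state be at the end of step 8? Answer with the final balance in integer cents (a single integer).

state after step 2 := balance=91487
3. pay 40664 -> balance=53366
4. pay 39178 -> balance=15671
5. pay 38992 -> balance=0
6. pay 47003 -> balance=0
7. pay 48104 -> balance=0
8. pay 47034 -> balance=0

0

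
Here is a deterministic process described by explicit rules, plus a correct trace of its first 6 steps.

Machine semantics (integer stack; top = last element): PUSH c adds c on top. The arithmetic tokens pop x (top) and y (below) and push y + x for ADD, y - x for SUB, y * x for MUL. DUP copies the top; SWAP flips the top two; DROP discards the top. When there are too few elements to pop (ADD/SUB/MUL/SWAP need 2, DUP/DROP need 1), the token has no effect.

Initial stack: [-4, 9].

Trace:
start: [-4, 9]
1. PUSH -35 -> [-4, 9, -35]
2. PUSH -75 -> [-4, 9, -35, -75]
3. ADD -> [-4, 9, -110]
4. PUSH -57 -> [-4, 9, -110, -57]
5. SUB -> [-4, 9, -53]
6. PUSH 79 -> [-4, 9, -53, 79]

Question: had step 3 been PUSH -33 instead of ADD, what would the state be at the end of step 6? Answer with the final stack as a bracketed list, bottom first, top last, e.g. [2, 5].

(re-executing from step 3 with the substitution; state before step 3: [-4, 9, -35, -75])
3. PUSH -33 -> [-4, 9, -35, -75, -33]
4. PUSH -57 -> [-4, 9, -35, -75, -33, -57]
5. SUB -> [-4, 9, -35, -75, 24]
6. PUSH 79 -> [-4, 9, -35, -75, 24, 79]

[-4, 9, -35, -75, 24, 79]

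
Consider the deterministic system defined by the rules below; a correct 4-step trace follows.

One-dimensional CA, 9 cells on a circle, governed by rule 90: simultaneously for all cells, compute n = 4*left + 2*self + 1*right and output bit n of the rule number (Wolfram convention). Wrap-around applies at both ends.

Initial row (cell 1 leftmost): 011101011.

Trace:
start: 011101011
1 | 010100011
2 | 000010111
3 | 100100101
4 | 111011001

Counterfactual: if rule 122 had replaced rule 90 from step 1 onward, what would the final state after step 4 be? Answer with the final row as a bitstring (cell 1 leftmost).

111001111

(re-executing steps 1..4 under rule 122; state before step 1: 011101011)
1 | 110110111
2 | 011111100
3 | 110000110
4 | 111001111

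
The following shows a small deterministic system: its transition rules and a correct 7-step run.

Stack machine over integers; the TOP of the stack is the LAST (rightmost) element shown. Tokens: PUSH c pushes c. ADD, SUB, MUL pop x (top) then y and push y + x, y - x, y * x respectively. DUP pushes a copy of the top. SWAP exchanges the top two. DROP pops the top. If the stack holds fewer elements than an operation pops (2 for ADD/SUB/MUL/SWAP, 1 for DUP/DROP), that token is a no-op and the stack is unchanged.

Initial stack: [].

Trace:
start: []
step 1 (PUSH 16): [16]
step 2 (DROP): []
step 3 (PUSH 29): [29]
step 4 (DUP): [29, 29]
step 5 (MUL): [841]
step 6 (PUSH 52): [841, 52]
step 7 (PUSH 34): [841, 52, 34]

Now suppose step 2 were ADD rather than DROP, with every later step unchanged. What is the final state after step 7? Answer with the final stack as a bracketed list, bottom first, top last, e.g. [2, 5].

[16, 841, 52, 34]

(re-executing from step 2 with the substitution; state before step 2: [16])
step 2 (ADD): [16]
step 3 (PUSH 29): [16, 29]
step 4 (DUP): [16, 29, 29]
step 5 (MUL): [16, 841]
step 6 (PUSH 52): [16, 841, 52]
step 7 (PUSH 34): [16, 841, 52, 34]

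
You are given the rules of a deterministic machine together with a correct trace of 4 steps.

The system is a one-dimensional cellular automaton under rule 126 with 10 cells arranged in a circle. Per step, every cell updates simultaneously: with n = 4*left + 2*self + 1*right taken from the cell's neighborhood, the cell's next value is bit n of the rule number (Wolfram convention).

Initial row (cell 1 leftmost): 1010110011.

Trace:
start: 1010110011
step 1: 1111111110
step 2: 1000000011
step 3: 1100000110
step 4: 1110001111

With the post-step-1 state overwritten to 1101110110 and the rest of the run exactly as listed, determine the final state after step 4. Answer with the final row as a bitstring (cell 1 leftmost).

0011011000

state after step 1 := 1101110110
step 2: 1111011111
step 3: 0001110000
step 4: 0011011000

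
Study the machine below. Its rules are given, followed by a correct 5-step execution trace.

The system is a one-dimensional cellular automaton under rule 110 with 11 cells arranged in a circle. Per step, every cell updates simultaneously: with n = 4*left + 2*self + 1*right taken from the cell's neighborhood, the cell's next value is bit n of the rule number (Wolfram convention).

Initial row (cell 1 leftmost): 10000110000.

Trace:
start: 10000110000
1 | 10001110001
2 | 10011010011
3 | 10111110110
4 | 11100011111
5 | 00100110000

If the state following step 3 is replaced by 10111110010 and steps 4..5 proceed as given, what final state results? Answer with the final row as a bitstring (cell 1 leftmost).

00100111100

state after step 3 := 10111110010
4 | 11100010111
5 | 00100111100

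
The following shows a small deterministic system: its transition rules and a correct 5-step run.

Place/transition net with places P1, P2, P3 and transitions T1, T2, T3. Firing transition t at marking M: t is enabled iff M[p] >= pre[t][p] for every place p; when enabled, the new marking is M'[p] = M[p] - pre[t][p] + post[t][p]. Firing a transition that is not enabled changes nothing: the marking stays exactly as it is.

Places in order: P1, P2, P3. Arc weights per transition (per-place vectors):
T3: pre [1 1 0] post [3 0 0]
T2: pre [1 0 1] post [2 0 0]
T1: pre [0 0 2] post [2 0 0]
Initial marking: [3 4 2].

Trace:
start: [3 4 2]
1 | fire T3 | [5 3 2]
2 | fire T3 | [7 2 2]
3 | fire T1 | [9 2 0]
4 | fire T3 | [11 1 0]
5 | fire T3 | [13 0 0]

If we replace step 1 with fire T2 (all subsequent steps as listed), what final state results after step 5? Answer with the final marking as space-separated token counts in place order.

10 1 1

(re-executing from step 1 with the substitution; state before step 1: [3 4 2])
1 | fire T2 | [4 4 1]
2 | fire T3 | [6 3 1]
3 | fire T1 | [6 3 1]
4 | fire T3 | [8 2 1]
5 | fire T3 | [10 1 1]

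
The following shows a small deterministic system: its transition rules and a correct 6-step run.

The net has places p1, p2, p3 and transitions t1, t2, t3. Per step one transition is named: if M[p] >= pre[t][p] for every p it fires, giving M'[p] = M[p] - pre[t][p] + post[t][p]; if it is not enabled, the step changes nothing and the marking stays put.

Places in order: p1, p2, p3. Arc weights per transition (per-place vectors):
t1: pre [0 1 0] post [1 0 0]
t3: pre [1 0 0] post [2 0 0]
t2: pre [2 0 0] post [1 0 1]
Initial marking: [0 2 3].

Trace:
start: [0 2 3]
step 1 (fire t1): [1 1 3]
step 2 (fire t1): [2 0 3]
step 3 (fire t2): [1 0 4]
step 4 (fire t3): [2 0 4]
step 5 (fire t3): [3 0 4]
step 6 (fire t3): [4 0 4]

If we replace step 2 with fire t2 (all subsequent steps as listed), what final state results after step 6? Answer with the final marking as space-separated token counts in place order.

(re-executing from step 2 with the substitution; state before step 2: [1 1 3])
step 2 (fire t2): [1 1 3]
step 3 (fire t2): [1 1 3]
step 4 (fire t3): [2 1 3]
step 5 (fire t3): [3 1 3]
step 6 (fire t3): [4 1 3]

4 1 3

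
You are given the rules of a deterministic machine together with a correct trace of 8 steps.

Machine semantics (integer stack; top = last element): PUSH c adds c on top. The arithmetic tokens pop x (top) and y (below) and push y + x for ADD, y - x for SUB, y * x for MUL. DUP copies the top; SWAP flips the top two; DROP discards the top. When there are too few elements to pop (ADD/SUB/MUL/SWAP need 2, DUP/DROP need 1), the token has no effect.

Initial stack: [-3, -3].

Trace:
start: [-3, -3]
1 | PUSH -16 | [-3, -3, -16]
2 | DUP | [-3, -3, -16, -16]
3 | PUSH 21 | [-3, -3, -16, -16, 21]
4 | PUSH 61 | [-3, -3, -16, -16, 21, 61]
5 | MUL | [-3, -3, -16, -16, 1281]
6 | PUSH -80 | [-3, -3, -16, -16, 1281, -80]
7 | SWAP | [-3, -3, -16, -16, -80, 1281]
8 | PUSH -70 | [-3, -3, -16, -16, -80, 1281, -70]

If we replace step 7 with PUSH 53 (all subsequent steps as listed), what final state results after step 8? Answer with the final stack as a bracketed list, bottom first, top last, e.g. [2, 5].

(re-executing from step 7 with the substitution; state before step 7: [-3, -3, -16, -16, 1281, -80])
7 | PUSH 53 | [-3, -3, -16, -16, 1281, -80, 53]
8 | PUSH -70 | [-3, -3, -16, -16, 1281, -80, 53, -70]

[-3, -3, -16, -16, 1281, -80, 53, -70]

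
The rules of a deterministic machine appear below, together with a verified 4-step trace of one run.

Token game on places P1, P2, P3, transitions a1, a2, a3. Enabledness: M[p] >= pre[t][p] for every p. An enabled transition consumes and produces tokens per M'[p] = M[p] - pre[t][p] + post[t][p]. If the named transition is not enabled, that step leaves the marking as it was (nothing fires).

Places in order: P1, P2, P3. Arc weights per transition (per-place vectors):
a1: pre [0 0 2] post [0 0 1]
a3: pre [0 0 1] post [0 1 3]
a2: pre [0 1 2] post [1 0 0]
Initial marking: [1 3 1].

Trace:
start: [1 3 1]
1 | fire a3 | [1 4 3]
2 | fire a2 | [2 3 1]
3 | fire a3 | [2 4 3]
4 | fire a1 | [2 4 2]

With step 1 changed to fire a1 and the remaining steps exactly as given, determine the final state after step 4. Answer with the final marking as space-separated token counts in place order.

(re-executing from step 1 with the substitution; state before step 1: [1 3 1])
1 | fire a1 | [1 3 1]
2 | fire a2 | [1 3 1]
3 | fire a3 | [1 4 3]
4 | fire a1 | [1 4 2]

1 4 2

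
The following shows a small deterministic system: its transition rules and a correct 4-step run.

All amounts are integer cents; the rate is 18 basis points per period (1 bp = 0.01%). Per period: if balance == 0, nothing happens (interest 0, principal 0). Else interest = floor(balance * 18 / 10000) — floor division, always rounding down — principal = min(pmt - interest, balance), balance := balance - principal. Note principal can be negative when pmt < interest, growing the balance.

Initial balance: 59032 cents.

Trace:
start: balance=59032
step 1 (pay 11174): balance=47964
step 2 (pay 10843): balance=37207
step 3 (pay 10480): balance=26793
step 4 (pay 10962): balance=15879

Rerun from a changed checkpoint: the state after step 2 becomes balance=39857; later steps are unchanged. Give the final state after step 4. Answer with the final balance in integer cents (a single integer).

state after step 2 := balance=39857
step 3 (pay 10480): balance=29448
step 4 (pay 10962): balance=18539

18539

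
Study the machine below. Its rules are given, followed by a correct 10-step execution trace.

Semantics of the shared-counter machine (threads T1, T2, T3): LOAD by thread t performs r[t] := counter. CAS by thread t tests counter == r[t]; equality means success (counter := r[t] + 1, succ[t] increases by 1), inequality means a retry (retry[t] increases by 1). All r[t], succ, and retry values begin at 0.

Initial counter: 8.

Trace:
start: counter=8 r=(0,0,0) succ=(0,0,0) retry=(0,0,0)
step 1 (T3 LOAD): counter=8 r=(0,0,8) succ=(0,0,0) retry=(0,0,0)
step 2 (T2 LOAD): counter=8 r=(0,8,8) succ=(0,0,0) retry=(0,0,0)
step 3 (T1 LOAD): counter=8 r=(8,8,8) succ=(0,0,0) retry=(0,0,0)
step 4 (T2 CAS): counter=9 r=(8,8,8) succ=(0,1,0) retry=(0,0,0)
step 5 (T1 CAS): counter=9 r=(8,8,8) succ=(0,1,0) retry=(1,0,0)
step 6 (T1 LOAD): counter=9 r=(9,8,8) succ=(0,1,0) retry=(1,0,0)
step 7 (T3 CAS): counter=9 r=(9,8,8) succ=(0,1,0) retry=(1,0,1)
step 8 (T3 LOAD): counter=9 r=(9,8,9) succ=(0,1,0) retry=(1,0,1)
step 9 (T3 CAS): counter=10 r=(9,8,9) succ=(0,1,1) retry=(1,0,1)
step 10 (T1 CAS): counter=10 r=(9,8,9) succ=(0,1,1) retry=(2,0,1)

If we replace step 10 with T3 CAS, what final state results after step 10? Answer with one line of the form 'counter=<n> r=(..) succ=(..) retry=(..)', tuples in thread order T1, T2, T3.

counter=10 r=(9,8,9) succ=(0,1,1) retry=(1,0,2)

(re-executing from step 10 with the substitution; state before step 10: counter=10 r=(9,8,9) succ=(0,1,1) retry=(1,0,1))
step 10 (T3 CAS): counter=10 r=(9,8,9) succ=(0,1,1) retry=(1,0,2)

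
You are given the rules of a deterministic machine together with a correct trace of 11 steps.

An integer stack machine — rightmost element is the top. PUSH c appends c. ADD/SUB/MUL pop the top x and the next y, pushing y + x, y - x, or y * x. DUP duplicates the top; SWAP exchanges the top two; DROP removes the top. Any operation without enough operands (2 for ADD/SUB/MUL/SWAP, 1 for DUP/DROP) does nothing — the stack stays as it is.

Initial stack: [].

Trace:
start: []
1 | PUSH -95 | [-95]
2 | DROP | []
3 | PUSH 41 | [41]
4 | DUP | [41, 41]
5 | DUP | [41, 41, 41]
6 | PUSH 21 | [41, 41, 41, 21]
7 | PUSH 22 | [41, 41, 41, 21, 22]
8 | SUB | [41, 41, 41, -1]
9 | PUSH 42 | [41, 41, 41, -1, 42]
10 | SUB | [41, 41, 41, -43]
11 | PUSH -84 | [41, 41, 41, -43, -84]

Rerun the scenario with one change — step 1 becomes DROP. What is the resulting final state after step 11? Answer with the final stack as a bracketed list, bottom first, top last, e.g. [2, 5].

[41, 41, 41, -43, -84]

(re-executing from step 1 with the substitution; state before step 1: [])
1 | DROP | []
2 | DROP | []
3 | PUSH 41 | [41]
4 | DUP | [41, 41]
5 | DUP | [41, 41, 41]
6 | PUSH 21 | [41, 41, 41, 21]
7 | PUSH 22 | [41, 41, 41, 21, 22]
8 | SUB | [41, 41, 41, -1]
9 | PUSH 42 | [41, 41, 41, -1, 42]
10 | SUB | [41, 41, 41, -43]
11 | PUSH -84 | [41, 41, 41, -43, -84]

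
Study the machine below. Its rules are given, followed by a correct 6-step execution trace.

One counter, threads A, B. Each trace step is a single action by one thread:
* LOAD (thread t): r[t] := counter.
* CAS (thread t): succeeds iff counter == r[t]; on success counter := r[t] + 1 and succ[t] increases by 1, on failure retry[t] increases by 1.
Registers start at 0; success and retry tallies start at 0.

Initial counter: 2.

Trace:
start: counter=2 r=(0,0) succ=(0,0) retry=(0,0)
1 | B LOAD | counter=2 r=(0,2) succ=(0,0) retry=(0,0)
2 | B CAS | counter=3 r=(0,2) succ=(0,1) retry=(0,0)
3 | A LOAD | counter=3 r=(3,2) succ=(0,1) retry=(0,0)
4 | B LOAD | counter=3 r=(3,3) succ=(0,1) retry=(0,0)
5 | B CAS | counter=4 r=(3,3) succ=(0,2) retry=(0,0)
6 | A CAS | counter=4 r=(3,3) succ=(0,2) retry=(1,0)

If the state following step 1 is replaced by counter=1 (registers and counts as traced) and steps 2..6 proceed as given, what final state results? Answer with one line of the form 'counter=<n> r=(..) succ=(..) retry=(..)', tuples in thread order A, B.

counter=2 r=(1,1) succ=(0,1) retry=(1,1)

state after step 1 := counter=1 r=(0,2) succ=(0,0) retry=(0,0)
2 | B CAS | counter=1 r=(0,2) succ=(0,0) retry=(0,1)
3 | A LOAD | counter=1 r=(1,2) succ=(0,0) retry=(0,1)
4 | B LOAD | counter=1 r=(1,1) succ=(0,0) retry=(0,1)
5 | B CAS | counter=2 r=(1,1) succ=(0,1) retry=(0,1)
6 | A CAS | counter=2 r=(1,1) succ=(0,1) retry=(1,1)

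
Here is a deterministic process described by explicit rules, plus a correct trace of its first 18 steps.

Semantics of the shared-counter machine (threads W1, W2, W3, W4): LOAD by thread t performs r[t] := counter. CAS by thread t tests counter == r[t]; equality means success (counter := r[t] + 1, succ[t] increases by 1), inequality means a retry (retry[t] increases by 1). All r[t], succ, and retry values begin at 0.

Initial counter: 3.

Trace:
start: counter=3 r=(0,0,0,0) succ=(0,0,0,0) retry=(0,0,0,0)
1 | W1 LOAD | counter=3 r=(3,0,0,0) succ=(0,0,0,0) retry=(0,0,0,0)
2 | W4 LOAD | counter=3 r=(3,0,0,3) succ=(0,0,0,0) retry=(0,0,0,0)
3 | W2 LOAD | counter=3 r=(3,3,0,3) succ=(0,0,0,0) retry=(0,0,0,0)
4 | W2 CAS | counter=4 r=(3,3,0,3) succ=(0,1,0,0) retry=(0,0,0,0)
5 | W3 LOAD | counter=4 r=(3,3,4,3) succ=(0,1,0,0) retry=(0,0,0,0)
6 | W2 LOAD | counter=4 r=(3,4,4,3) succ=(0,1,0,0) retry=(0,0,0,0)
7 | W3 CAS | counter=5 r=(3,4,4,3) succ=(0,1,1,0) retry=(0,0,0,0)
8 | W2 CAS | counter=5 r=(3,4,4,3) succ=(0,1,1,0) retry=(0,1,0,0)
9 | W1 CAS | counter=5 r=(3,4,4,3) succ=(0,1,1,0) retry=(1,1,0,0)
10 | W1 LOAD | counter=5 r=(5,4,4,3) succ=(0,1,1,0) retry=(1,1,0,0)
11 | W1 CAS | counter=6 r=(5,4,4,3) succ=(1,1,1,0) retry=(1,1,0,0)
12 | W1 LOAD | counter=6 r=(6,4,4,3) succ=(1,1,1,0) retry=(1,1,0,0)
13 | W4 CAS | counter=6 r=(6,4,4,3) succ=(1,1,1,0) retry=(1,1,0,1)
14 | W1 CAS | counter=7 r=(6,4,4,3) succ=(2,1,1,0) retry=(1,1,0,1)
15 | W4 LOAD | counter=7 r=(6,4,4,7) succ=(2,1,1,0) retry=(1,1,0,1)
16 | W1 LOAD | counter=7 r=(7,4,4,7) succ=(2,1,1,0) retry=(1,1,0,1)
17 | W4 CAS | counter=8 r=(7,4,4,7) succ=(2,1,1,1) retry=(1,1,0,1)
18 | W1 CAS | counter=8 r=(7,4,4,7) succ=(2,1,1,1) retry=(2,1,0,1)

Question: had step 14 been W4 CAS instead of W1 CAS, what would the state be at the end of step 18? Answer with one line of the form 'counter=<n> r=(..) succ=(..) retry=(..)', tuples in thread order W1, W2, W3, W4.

(re-executing from step 14 with the substitution; state before step 14: counter=6 r=(6,4,4,3) succ=(1,1,1,0) retry=(1,1,0,1))
14 | W4 CAS | counter=6 r=(6,4,4,3) succ=(1,1,1,0) retry=(1,1,0,2)
15 | W4 LOAD | counter=6 r=(6,4,4,6) succ=(1,1,1,0) retry=(1,1,0,2)
16 | W1 LOAD | counter=6 r=(6,4,4,6) succ=(1,1,1,0) retry=(1,1,0,2)
17 | W4 CAS | counter=7 r=(6,4,4,6) succ=(1,1,1,1) retry=(1,1,0,2)
18 | W1 CAS | counter=7 r=(6,4,4,6) succ=(1,1,1,1) retry=(2,1,0,2)

counter=7 r=(6,4,4,6) succ=(1,1,1,1) retry=(2,1,0,2)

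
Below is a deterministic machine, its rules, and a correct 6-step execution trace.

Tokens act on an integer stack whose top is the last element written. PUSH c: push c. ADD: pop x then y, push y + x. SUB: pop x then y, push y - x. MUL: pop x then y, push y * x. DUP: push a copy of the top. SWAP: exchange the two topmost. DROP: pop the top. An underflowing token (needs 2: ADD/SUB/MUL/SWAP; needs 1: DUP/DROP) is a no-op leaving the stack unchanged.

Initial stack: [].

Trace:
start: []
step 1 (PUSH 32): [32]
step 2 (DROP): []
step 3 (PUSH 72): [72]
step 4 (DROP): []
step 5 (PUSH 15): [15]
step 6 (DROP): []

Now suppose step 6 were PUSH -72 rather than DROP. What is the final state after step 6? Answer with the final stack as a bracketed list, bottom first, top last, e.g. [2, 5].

(re-executing from step 6 with the substitution; state before step 6: [15])
step 6 (PUSH -72): [15, -72]

[15, -72]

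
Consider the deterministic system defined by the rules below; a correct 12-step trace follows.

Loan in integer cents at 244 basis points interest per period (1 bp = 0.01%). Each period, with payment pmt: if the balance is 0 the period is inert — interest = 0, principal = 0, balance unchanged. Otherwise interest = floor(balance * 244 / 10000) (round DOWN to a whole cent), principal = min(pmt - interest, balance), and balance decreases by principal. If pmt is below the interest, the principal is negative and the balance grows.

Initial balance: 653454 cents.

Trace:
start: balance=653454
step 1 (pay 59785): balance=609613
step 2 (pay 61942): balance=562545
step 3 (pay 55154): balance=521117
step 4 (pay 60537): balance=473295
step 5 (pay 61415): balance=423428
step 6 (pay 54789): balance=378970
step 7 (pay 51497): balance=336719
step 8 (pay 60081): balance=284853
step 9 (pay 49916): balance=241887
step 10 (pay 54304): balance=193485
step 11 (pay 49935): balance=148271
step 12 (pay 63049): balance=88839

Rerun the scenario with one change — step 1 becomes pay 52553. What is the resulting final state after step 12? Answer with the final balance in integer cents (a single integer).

98267

(re-executing from step 1 with the substitution; state before step 1: balance=653454)
step 1 (pay 52553): balance=616845
step 2 (pay 61942): balance=569954
step 3 (pay 55154): balance=528706
step 4 (pay 60537): balance=481069
step 5 (pay 61415): balance=431392
step 6 (pay 54789): balance=387128
step 7 (pay 51497): balance=345076
step 8 (pay 60081): balance=293414
step 9 (pay 49916): balance=250657
step 10 (pay 54304): balance=202469
step 11 (pay 49935): balance=157474
step 12 (pay 63049): balance=98267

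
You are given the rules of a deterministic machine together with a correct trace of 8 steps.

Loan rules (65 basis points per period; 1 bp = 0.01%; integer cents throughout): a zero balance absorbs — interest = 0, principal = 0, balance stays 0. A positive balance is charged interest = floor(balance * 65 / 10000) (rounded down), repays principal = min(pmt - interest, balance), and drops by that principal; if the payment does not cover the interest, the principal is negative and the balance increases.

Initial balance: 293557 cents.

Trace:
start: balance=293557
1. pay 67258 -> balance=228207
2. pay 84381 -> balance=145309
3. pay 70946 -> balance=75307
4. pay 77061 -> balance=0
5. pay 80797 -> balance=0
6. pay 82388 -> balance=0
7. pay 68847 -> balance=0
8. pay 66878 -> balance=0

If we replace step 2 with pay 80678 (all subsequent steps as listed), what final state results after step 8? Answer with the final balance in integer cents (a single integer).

0

(re-executing from step 2 with the substitution; state before step 2: balance=228207)
2. pay 80678 -> balance=149012
3. pay 70946 -> balance=79034
4. pay 77061 -> balance=2486
5. pay 80797 -> balance=0
6. pay 82388 -> balance=0
7. pay 68847 -> balance=0
8. pay 66878 -> balance=0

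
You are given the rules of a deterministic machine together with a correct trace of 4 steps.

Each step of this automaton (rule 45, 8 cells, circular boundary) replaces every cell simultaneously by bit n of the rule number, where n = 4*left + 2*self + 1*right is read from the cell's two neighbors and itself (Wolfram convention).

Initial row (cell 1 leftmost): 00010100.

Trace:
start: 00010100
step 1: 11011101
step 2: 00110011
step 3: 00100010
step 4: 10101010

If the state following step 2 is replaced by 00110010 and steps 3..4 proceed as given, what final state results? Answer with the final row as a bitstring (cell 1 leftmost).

11101011

state after step 2 := 00110010
step 3: 10100010
step 4: 11101011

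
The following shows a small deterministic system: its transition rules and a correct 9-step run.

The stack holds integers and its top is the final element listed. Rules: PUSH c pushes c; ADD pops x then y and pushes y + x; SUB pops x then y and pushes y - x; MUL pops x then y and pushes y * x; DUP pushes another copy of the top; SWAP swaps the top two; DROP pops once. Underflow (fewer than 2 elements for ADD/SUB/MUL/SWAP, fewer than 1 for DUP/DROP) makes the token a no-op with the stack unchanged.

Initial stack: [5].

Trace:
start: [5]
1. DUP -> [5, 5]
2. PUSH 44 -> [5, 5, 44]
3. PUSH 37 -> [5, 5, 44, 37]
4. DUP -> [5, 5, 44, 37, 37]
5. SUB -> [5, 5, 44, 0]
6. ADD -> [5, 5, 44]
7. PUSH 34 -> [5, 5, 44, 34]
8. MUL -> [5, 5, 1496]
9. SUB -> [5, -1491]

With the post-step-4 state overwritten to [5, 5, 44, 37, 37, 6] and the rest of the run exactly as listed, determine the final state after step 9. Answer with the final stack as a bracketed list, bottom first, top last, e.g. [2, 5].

state after step 4 := [5, 5, 44, 37, 37, 6]
5. SUB -> [5, 5, 44, 37, 31]
6. ADD -> [5, 5, 44, 68]
7. PUSH 34 -> [5, 5, 44, 68, 34]
8. MUL -> [5, 5, 44, 2312]
9. SUB -> [5, 5, -2268]

[5, 5, -2268]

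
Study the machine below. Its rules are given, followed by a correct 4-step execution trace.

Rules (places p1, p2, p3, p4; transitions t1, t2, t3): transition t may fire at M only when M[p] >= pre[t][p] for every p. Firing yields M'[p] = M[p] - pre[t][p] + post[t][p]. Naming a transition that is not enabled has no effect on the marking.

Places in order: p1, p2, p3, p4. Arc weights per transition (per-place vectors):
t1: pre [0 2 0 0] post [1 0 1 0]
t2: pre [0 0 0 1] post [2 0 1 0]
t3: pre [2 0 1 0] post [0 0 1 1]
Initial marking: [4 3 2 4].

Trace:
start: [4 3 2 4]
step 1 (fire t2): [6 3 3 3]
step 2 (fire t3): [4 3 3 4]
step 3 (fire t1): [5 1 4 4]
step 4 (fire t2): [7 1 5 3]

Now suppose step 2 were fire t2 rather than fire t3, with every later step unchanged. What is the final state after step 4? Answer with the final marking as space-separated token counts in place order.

11 1 6 1

(re-executing from step 2 with the substitution; state before step 2: [6 3 3 3])
step 2 (fire t2): [8 3 4 2]
step 3 (fire t1): [9 1 5 2]
step 4 (fire t2): [11 1 6 1]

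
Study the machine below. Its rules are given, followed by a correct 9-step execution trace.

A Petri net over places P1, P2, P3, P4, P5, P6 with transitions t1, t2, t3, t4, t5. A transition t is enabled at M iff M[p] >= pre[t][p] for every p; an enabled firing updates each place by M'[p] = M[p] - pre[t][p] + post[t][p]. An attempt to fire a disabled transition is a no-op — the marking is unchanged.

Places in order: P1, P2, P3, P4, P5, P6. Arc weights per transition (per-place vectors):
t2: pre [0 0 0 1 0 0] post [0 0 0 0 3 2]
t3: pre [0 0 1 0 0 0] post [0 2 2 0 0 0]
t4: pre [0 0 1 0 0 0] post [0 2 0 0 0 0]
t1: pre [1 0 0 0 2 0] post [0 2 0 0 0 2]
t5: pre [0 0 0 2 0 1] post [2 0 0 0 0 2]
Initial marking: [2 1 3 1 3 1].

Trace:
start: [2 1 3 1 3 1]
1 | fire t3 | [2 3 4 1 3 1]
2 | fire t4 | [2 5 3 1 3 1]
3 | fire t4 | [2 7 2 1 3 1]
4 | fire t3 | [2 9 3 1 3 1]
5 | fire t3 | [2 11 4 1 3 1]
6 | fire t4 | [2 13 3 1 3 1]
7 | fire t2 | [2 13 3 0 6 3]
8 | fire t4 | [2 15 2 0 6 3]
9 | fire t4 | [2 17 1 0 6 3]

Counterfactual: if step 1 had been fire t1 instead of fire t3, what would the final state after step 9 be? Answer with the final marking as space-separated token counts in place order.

(re-executing from step 1 with the substitution; state before step 1: [2 1 3 1 3 1])
1 | fire t1 | [1 3 3 1 1 3]
2 | fire t4 | [1 5 2 1 1 3]
3 | fire t4 | [1 7 1 1 1 3]
4 | fire t3 | [1 9 2 1 1 3]
5 | fire t3 | [1 11 3 1 1 3]
6 | fire t4 | [1 13 2 1 1 3]
7 | fire t2 | [1 13 2 0 4 5]
8 | fire t4 | [1 15 1 0 4 5]
9 | fire t4 | [1 17 0 0 4 5]

1 17 0 0 4 5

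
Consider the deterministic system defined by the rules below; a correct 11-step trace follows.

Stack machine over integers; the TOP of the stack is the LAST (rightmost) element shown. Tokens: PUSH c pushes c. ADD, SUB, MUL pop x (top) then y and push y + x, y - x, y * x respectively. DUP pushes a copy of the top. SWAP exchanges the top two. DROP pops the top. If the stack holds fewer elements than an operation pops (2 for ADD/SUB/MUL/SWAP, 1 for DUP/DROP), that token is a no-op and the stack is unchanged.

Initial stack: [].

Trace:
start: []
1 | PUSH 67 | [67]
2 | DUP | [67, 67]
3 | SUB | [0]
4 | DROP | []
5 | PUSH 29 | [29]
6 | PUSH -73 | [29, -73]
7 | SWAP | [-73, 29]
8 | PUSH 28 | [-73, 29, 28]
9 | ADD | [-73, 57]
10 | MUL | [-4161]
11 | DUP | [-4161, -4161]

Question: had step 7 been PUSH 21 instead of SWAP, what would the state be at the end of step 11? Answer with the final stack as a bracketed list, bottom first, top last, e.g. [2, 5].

(re-executing from step 7 with the substitution; state before step 7: [29, -73])
7 | PUSH 21 | [29, -73, 21]
8 | PUSH 28 | [29, -73, 21, 28]
9 | ADD | [29, -73, 49]
10 | MUL | [29, -3577]
11 | DUP | [29, -3577, -3577]

[29, -3577, -3577]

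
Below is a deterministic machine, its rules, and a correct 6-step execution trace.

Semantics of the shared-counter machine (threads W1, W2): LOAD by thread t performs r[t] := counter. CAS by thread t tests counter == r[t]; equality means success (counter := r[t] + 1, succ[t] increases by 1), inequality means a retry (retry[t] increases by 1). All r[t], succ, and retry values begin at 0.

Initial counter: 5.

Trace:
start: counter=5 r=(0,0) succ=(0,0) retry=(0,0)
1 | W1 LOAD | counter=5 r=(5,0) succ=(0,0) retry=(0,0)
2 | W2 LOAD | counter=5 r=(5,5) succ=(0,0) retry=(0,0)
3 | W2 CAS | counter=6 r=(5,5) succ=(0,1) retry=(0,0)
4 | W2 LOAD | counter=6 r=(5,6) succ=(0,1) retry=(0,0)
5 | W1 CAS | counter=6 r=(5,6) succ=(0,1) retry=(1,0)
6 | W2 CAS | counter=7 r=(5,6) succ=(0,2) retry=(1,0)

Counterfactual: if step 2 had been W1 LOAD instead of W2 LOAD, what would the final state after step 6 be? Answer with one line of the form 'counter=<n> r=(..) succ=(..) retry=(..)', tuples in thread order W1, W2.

(re-executing from step 2 with the substitution; state before step 2: counter=5 r=(5,0) succ=(0,0) retry=(0,0))
2 | W1 LOAD | counter=5 r=(5,0) succ=(0,0) retry=(0,0)
3 | W2 CAS | counter=5 r=(5,0) succ=(0,0) retry=(0,1)
4 | W2 LOAD | counter=5 r=(5,5) succ=(0,0) retry=(0,1)
5 | W1 CAS | counter=6 r=(5,5) succ=(1,0) retry=(0,1)
6 | W2 CAS | counter=6 r=(5,5) succ=(1,0) retry=(0,2)

counter=6 r=(5,5) succ=(1,0) retry=(0,2)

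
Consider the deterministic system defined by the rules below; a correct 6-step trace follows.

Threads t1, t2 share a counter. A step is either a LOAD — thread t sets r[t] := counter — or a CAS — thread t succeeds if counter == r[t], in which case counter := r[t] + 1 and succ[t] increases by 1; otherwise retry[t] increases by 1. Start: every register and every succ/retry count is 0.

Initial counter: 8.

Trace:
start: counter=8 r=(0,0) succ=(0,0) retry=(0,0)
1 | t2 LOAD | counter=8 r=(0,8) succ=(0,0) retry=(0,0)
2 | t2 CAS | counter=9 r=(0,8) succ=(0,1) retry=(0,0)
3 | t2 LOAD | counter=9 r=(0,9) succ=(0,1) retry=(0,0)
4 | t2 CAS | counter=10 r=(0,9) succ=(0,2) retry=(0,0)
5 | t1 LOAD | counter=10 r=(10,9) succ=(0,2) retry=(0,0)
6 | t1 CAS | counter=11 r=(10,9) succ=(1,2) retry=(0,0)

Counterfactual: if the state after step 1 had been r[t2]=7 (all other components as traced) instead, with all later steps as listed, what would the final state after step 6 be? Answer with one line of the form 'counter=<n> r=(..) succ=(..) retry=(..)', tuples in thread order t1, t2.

state after step 1 := counter=8 r=(0,7) succ=(0,0) retry=(0,0)
2 | t2 CAS | counter=8 r=(0,7) succ=(0,0) retry=(0,1)
3 | t2 LOAD | counter=8 r=(0,8) succ=(0,0) retry=(0,1)
4 | t2 CAS | counter=9 r=(0,8) succ=(0,1) retry=(0,1)
5 | t1 LOAD | counter=9 r=(9,8) succ=(0,1) retry=(0,1)
6 | t1 CAS | counter=10 r=(9,8) succ=(1,1) retry=(0,1)

counter=10 r=(9,8) succ=(1,1) retry=(0,1)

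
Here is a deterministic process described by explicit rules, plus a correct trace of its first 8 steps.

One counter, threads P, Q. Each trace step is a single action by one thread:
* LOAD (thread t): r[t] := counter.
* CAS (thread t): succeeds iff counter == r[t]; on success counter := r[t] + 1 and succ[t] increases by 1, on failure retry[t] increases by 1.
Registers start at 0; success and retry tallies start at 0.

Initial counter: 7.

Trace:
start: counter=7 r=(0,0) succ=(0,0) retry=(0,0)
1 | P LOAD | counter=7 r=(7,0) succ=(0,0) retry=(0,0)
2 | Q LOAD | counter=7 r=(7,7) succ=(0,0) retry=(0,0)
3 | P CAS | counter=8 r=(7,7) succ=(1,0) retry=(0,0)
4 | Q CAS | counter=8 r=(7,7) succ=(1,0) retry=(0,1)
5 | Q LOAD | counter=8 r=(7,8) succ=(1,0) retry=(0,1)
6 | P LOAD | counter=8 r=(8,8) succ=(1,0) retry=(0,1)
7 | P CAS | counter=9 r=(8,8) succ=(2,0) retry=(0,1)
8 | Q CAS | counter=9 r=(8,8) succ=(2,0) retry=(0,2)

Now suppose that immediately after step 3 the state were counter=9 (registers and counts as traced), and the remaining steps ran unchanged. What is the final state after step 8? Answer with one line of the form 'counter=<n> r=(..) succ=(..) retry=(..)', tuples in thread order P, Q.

counter=10 r=(9,9) succ=(2,0) retry=(0,2)

state after step 3 := counter=9 r=(7,7) succ=(1,0) retry=(0,0)
4 | Q CAS | counter=9 r=(7,7) succ=(1,0) retry=(0,1)
5 | Q LOAD | counter=9 r=(7,9) succ=(1,0) retry=(0,1)
6 | P LOAD | counter=9 r=(9,9) succ=(1,0) retry=(0,1)
7 | P CAS | counter=10 r=(9,9) succ=(2,0) retry=(0,1)
8 | Q CAS | counter=10 r=(9,9) succ=(2,0) retry=(0,2)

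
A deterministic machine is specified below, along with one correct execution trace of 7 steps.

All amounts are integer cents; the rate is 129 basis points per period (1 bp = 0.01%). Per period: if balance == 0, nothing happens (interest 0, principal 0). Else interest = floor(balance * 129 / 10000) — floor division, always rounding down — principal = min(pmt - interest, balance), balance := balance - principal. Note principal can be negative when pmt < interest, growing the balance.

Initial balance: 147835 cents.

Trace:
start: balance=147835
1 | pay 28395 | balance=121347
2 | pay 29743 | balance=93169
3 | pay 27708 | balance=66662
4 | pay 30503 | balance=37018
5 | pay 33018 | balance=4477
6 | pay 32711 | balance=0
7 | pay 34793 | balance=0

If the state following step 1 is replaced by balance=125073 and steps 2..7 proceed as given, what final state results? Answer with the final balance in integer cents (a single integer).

0

state after step 1 := balance=125073
2 | pay 29743 | balance=96943
3 | pay 27708 | balance=70485
4 | pay 30503 | balance=40891
5 | pay 33018 | balance=8400
6 | pay 32711 | balance=0
7 | pay 34793 | balance=0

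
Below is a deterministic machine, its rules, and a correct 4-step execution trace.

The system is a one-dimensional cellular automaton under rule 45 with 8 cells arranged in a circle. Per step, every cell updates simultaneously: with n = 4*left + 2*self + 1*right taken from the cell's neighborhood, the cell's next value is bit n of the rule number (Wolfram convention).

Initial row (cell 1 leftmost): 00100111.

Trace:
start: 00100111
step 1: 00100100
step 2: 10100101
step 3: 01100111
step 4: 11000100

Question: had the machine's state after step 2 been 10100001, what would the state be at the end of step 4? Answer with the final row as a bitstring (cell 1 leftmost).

state after step 2 := 10100001
step 3: 01101101
step 4: 11011011

11011011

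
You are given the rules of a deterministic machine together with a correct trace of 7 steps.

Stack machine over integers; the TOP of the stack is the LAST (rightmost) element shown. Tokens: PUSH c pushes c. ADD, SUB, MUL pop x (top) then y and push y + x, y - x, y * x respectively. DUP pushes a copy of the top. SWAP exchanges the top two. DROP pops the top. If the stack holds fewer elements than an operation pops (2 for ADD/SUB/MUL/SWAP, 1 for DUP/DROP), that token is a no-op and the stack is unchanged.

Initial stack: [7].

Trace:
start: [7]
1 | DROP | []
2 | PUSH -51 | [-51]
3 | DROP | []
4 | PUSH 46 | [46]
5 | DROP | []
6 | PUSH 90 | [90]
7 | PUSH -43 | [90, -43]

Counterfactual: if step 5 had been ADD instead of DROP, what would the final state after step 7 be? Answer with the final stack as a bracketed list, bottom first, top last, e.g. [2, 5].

(re-executing from step 5 with the substitution; state before step 5: [46])
5 | ADD | [46]
6 | PUSH 90 | [46, 90]
7 | PUSH -43 | [46, 90, -43]

[46, 90, -43]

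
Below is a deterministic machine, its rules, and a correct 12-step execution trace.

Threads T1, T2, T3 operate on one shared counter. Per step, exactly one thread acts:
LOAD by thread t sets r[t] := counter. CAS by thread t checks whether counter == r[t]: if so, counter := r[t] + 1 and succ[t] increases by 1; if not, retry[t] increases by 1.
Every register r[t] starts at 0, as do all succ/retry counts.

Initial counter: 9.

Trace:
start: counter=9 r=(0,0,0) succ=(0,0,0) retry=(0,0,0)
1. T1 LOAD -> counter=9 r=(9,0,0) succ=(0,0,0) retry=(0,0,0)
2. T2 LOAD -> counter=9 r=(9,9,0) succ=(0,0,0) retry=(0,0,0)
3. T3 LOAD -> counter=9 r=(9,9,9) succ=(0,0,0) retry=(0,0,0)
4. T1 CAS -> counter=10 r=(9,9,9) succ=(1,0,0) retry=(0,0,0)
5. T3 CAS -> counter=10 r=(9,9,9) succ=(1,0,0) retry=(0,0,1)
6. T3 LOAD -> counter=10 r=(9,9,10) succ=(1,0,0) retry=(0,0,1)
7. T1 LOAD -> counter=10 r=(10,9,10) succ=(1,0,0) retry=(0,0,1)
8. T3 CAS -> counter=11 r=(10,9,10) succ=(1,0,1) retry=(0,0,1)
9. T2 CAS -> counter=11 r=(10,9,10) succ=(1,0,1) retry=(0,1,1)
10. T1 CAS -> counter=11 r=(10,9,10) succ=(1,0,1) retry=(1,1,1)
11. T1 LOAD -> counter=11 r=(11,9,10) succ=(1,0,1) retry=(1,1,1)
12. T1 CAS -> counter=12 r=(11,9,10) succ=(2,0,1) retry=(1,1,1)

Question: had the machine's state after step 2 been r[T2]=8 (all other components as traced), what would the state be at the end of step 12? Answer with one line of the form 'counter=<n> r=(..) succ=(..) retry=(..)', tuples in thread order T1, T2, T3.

counter=12 r=(11,8,10) succ=(2,0,1) retry=(1,1,1)

state after step 2 := counter=9 r=(9,8,0) succ=(0,0,0) retry=(0,0,0)
3. T3 LOAD -> counter=9 r=(9,8,9) succ=(0,0,0) retry=(0,0,0)
4. T1 CAS -> counter=10 r=(9,8,9) succ=(1,0,0) retry=(0,0,0)
5. T3 CAS -> counter=10 r=(9,8,9) succ=(1,0,0) retry=(0,0,1)
6. T3 LOAD -> counter=10 r=(9,8,10) succ=(1,0,0) retry=(0,0,1)
7. T1 LOAD -> counter=10 r=(10,8,10) succ=(1,0,0) retry=(0,0,1)
8. T3 CAS -> counter=11 r=(10,8,10) succ=(1,0,1) retry=(0,0,1)
9. T2 CAS -> counter=11 r=(10,8,10) succ=(1,0,1) retry=(0,1,1)
10. T1 CAS -> counter=11 r=(10,8,10) succ=(1,0,1) retry=(1,1,1)
11. T1 LOAD -> counter=11 r=(11,8,10) succ=(1,0,1) retry=(1,1,1)
12. T1 CAS -> counter=12 r=(11,8,10) succ=(2,0,1) retry=(1,1,1)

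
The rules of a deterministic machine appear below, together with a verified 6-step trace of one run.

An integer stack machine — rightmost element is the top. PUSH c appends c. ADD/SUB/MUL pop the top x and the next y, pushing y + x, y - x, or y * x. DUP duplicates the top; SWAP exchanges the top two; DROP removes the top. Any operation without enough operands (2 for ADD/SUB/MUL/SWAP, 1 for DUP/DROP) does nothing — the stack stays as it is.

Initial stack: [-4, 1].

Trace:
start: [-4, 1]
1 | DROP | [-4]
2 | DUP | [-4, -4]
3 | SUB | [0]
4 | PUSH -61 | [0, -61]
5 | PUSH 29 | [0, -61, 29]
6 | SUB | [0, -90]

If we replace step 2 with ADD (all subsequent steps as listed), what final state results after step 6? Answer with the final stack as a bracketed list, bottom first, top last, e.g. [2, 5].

(re-executing from step 2 with the substitution; state before step 2: [-4])
2 | ADD | [-4]
3 | SUB | [-4]
4 | PUSH -61 | [-4, -61]
5 | PUSH 29 | [-4, -61, 29]
6 | SUB | [-4, -90]

[-4, -90]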